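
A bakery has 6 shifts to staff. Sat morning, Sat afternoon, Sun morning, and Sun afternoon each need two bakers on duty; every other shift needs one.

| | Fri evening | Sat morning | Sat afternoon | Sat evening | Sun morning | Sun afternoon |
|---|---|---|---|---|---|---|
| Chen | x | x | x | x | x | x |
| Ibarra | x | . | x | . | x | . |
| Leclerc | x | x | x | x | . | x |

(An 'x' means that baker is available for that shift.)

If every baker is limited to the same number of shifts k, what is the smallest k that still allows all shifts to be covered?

4

With 3 bakers and 10 worker-slots to fill, someone must work at least ⌈10/3⌉ = 4 shifts, so k ≥ 4.
k = 4 works: Fri evening→Ibarra, Sat morning→Chen+Leclerc, Sat afternoon→Ibarra+Leclerc, Sat evening→Chen, Sun morning→Chen+Ibarra, Sun afternoon→Chen+Leclerc.
Loads: Chen 4, Ibarra 3, Leclerc 3 — all ≤ 4.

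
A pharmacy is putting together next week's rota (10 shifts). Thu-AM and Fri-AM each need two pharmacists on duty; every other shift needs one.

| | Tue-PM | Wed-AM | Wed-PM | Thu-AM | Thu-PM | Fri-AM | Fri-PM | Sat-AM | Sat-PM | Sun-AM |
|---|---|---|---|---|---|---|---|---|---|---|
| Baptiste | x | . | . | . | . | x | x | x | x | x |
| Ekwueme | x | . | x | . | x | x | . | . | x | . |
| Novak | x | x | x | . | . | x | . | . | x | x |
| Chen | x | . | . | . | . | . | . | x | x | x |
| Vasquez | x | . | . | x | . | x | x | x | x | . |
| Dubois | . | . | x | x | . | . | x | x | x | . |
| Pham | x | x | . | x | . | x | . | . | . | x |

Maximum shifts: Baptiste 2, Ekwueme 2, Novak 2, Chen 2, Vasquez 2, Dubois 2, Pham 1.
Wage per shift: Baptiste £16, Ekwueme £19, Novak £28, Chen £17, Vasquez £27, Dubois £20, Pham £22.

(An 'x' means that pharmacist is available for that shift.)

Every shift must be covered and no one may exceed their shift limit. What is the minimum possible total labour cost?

£248

Thu-PM can only be covered by Ekwueme, so that assignment is forced.
Picking the cheapest available pharmacist for each shift independently would cost £217, but that ignores the shift limits.
An optimal schedule: Tue-PM→Chen, Wed-AM→Pham, Wed-PM→Ekwueme, Thu-AM→Dubois+Vasquez, Thu-PM→Ekwueme, Fri-AM→Vasquez+Novak, Fri-PM→Baptiste, Sat-AM→Baptiste, Sat-PM→Dubois, Sun-AM→Chen.
Total: 17 + 22 + 19 + 20 + 27 + 19 + 27 + 28 + 16 + 16 + 20 + 17 = £248.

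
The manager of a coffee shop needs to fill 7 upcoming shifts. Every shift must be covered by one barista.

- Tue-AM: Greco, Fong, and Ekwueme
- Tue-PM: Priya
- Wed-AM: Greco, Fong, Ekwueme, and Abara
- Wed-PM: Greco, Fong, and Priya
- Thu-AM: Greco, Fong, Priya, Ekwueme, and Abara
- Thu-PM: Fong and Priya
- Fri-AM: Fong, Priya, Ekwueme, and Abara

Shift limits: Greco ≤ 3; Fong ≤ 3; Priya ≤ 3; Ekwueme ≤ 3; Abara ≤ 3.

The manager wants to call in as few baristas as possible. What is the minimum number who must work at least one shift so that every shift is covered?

7 slots to fill and no one can take more than 3, so at least ⌈7/3⌉ = 3 baristas are needed.
Greco, Fong, and Priya alone can cover everything: Tue-AM→Greco, Tue-PM→Priya, Wed-AM→Greco, Wed-PM→Greco, Thu-AM→Fong, Thu-PM→Fong, Fri-AM→Fong.

3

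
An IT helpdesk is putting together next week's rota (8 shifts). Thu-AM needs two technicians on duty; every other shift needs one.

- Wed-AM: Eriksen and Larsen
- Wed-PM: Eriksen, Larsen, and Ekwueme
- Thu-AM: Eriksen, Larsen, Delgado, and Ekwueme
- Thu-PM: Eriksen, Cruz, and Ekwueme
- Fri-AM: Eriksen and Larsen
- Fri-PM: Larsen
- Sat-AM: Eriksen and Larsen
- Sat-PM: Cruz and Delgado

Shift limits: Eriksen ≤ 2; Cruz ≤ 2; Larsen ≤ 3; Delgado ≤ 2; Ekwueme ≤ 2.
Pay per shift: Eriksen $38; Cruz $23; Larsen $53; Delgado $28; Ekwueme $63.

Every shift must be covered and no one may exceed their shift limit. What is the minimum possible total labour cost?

$372

Fri-PM can only be covered by Larsen, so that assignment is forced.
Picking the cheapest available technician for each shift independently would cost $317, but that ignores the shift limits.
An optimal schedule: Wed-AM→Eriksen, Wed-PM→Larsen, Thu-AM→Delgado+Ekwueme, Thu-PM→Cruz, Fri-AM→Eriksen, Fri-PM→Larsen, Sat-AM→Larsen, Sat-PM→Cruz.
Total: 38 + 53 + 28 + 63 + 23 + 38 + 53 + 53 + 23 = $372.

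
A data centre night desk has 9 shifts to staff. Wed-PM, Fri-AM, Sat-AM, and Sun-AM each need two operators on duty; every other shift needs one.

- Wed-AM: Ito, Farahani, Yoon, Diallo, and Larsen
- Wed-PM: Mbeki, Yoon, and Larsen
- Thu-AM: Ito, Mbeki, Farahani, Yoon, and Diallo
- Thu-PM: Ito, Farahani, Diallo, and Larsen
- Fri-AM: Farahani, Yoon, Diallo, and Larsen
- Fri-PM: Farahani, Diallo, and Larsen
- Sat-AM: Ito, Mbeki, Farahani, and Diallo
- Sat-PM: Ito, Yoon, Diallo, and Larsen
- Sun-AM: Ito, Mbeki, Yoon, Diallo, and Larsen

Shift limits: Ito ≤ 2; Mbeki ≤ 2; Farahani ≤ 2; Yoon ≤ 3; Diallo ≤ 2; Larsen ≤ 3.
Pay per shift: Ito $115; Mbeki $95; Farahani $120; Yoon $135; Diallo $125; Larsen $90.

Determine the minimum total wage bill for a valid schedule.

Picking the cheapest available operator for each shift independently would cost $1245, but that ignores the shift limits.
An optimal schedule: Wed-AM→Ito, Wed-PM→Larsen+Mbeki, Thu-AM→Mbeki, Thu-PM→Larsen, Fri-AM→Farahani+Yoon, Fri-PM→Larsen, Sat-AM→Farahani+Diallo, Sat-PM→Ito, Sun-AM→Diallo+Yoon.
Total: 115 + 90 + 95 + 95 + 90 + 120 + 135 + 90 + 120 + 125 + 115 + 125 + 135 = $1450.

$1450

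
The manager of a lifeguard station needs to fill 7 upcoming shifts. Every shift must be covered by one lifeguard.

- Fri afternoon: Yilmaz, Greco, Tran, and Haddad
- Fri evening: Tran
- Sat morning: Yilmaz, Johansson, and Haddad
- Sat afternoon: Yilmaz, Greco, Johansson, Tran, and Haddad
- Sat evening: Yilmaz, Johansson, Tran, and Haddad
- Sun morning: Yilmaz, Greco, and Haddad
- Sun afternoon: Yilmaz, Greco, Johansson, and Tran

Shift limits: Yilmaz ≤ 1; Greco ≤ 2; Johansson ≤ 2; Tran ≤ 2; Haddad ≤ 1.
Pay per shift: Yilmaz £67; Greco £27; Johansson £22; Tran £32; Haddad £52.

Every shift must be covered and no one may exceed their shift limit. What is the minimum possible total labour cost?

Fri evening can only be covered by Tran, so that assignment is forced.
Picking the cheapest available lifeguard for each shift independently would cost £174, but that ignores the shift limits.
An optimal schedule: Fri afternoon→Greco, Fri evening→Tran, Sat morning→Johansson, Sat afternoon→Haddad, Sat evening→Johansson, Sun morning→Greco, Sun afternoon→Tran.
Total: 27 + 32 + 22 + 52 + 22 + 27 + 32 = £214.

£214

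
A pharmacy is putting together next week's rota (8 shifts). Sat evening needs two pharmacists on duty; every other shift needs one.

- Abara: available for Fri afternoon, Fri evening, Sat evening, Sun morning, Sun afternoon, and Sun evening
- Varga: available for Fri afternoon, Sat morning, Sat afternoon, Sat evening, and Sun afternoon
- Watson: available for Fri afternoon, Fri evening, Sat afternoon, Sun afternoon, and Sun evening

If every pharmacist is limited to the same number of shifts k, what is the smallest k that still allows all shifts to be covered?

3

With 3 pharmacists and 9 worker-slots to fill, someone must work at least ⌈9/3⌉ = 3 shifts, so k ≥ 3.
k = 3 works: Fri afternoon→Watson, Fri evening→Abara, Sat morning→Varga, Sat afternoon→Varga, Sat evening→Abara+Varga, Sun morning→Abara, Sun afternoon→Watson, Sun evening→Watson.
Loads: Abara 3, Varga 3, Watson 3 — all ≤ 3.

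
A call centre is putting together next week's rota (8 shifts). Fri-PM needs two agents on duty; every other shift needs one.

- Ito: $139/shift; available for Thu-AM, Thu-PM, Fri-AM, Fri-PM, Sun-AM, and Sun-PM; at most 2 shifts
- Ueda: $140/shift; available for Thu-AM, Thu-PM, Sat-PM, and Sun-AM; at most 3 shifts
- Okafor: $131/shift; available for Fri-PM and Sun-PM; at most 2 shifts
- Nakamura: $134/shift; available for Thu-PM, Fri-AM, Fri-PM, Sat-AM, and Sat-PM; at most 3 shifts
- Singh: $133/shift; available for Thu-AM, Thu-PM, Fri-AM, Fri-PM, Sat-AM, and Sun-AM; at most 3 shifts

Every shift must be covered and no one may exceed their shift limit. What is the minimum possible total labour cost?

$1202

Picking the cheapest available agent for each shift independently would cost $1194, but that ignores the shift limits.
An optimal schedule: Thu-AM→Singh, Thu-PM→Nakamura, Fri-AM→Singh, Fri-PM→Okafor+Nakamura, Sat-AM→Singh, Sat-PM→Nakamura, Sun-AM→Ito, Sun-PM→Okafor.
Total: 133 + 134 + 133 + 131 + 134 + 133 + 134 + 139 + 131 = $1202.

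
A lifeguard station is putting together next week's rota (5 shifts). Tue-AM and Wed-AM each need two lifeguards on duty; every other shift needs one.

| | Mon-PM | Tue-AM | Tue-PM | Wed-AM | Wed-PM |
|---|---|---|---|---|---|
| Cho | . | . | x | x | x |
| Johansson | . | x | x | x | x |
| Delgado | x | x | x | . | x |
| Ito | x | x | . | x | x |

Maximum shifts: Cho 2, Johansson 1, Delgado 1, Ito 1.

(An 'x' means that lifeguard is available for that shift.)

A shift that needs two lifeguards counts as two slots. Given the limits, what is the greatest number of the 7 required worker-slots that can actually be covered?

5

Total capacity across all lifeguards is 2+1+1+1 = 5, and 7 slots are needed, so at most 5 can be filled.
An assignment achieving 5: Mon-PM→Delgado, Tue-AM→Johansson+Ito, Tue-PM→Cho, Wed-AM→Cho.
Loads: Cho 2/2, Johansson 1/1, Delgado 1/1, Ito 1/1.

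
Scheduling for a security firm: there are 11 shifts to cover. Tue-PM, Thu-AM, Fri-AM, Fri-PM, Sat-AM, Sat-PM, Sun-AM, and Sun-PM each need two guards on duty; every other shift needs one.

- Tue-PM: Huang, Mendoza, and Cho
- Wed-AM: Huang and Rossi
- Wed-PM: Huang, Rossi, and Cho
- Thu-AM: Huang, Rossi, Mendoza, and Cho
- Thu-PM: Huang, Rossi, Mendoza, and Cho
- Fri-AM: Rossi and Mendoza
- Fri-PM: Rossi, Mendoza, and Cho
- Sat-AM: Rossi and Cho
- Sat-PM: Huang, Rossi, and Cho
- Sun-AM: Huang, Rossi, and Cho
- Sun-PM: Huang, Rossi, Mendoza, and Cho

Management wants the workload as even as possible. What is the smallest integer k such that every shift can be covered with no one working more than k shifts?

With 4 guards and 19 worker-slots to fill, someone must work at least ⌈19/4⌉ = 5 shifts, so k ≥ 5.
k = 5 works: Tue-PM→Huang+Mendoza, Wed-AM→Huang, Wed-PM→Huang, Thu-AM→Mendoza+Cho, Thu-PM→Cho, Fri-AM→Rossi+Mendoza, Fri-PM→Rossi+Mendoza, Sat-AM→Rossi+Cho, Sat-PM→Huang+Rossi, Sun-AM→Huang+Rossi, Sun-PM→Mendoza+Cho.
Loads: Huang 5, Rossi 5, Mendoza 5, Cho 4 — all ≤ 5.

5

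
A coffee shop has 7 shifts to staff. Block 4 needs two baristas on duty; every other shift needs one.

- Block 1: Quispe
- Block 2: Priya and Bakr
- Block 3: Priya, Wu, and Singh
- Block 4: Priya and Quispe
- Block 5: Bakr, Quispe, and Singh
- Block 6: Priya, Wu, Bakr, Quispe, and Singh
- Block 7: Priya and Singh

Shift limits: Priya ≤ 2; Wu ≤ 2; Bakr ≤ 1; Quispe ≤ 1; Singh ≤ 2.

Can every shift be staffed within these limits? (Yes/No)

No

Total capacity is 8 and 8 slots are needed, so capacity alone doesn't rule it out.
Shifts {Block 1, Block 4} need 3 worker-slots in total, but the baristas available for any of those shifts (Priya and Quispe) can supply at most 2 among them. So no valid schedule exists.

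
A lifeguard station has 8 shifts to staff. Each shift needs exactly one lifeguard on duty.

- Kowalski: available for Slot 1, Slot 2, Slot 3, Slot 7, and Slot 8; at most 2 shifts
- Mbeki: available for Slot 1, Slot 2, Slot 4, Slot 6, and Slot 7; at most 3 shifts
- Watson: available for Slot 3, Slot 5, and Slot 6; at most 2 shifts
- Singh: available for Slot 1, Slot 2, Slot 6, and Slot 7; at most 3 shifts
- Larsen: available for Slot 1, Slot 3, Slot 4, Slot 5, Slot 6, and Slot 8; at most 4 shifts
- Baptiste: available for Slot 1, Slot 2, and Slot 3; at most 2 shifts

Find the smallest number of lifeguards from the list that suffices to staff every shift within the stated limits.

8 slots to fill and no one can take more than 4, so at least ⌈8/4⌉ = 2 lifeguards are needed.
Any 2 lifeguards together have capacity at most 4+3 = 7 < 8 slots, so 2 can never suffice.
Kowalski, Mbeki, and Larsen alone can cover everything: Slot 1→Larsen, Slot 2→Kowalski, Slot 3→Kowalski, Slot 4→Mbeki, Slot 5→Larsen, Slot 6→Mbeki, Slot 7→Mbeki, Slot 8→Larsen.

3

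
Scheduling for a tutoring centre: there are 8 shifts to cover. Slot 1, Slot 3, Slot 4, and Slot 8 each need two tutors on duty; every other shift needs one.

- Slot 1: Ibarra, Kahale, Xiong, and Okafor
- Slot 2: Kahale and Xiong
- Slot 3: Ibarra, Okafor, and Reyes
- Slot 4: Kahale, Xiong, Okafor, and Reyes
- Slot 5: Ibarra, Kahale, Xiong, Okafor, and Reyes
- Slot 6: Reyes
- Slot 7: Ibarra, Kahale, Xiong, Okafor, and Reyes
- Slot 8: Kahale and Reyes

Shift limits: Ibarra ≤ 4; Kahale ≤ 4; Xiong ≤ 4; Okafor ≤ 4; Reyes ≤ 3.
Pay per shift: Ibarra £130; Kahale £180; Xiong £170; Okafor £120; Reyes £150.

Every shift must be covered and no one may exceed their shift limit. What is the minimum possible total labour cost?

£1670

Slot 6 can only be covered by Reyes, so that assignment is forced.
Slot 8 can only be covered by Kahale and Reyes, so that assignment is forced.
Picking the cheapest available tutor for each shift independently would cost £1660, but that ignores the shift limits.
An optimal schedule: Slot 1→Okafor+Ibarra, Slot 2→Xiong, Slot 3→Okafor+Ibarra, Slot 4→Okafor+Reyes, Slot 5→Okafor, Slot 6→Reyes, Slot 7→Ibarra, Slot 8→Reyes+Kahale.
Total: 120 + 130 + 170 + 120 + 130 + 120 + 150 + 120 + 150 + 130 + 150 + 180 = £1670.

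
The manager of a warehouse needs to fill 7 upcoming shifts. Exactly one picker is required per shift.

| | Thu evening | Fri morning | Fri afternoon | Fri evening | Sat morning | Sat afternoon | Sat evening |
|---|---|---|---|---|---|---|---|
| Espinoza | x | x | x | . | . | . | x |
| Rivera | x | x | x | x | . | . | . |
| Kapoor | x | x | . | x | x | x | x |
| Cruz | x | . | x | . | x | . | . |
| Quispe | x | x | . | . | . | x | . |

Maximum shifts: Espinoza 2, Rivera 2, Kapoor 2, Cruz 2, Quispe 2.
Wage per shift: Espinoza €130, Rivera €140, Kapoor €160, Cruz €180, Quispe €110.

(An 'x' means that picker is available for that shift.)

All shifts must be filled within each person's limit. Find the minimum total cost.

€920

Picking the cheapest available picker for each shift independently would cost €890, but that ignores the shift limits.
An optimal schedule: Thu evening→Rivera, Fri morning→Quispe, Fri afternoon→Espinoza, Fri evening→Rivera, Sat morning→Kapoor, Sat afternoon→Quispe, Sat evening→Espinoza.
Total: 140 + 110 + 130 + 140 + 160 + 110 + 130 = €920.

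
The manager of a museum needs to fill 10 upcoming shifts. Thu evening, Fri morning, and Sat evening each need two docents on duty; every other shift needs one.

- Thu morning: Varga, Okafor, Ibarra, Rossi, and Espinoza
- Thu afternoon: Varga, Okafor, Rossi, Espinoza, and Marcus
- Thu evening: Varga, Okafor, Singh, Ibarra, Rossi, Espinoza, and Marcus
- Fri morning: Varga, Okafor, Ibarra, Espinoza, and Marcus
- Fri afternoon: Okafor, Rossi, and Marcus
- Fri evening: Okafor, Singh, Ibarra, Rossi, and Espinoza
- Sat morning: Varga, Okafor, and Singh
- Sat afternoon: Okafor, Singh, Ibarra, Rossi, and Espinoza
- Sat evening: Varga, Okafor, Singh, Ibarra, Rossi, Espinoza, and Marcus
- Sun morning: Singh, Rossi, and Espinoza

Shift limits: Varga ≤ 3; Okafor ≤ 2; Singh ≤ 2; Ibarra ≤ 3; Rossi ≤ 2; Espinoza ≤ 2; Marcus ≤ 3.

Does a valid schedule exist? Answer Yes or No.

Yes

One valid schedule: Thu morning→Varga, Thu afternoon→Varga, Thu evening→Ibarra+Rossi, Fri morning→Ibarra+Espinoza, Fri afternoon→Okafor, Fri evening→Okafor, Sat morning→Varga, Sat afternoon→Singh, Sat evening→Ibarra+Rossi, Sun morning→Singh.
Loads: Varga 3/3, Okafor 2/2, Singh 2/2, Ibarra 3/3, Rossi 2/2, Espinoza 1/2, Marcus 0/3 — all within limits.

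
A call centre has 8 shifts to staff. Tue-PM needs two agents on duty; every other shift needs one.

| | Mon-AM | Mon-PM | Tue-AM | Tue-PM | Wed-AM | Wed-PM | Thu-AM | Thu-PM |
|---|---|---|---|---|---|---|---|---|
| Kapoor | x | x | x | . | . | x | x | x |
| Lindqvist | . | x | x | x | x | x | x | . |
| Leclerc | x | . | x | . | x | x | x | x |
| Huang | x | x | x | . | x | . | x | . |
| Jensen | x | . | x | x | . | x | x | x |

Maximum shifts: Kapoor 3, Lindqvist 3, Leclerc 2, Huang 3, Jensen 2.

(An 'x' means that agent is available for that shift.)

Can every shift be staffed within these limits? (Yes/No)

Tue-PM can only be covered by Lindqvist and Jensen, so that assignment is forced.
One valid schedule: Mon-AM→Kapoor, Mon-PM→Kapoor, Tue-AM→Leclerc, Tue-PM→Lindqvist+Jensen, Wed-AM→Lindqvist, Wed-PM→Lindqvist, Thu-AM→Leclerc, Thu-PM→Kapoor.
Loads: Kapoor 3/3, Lindqvist 3/3, Leclerc 2/2, Huang 0/3, Jensen 1/2 — all within limits.

Yes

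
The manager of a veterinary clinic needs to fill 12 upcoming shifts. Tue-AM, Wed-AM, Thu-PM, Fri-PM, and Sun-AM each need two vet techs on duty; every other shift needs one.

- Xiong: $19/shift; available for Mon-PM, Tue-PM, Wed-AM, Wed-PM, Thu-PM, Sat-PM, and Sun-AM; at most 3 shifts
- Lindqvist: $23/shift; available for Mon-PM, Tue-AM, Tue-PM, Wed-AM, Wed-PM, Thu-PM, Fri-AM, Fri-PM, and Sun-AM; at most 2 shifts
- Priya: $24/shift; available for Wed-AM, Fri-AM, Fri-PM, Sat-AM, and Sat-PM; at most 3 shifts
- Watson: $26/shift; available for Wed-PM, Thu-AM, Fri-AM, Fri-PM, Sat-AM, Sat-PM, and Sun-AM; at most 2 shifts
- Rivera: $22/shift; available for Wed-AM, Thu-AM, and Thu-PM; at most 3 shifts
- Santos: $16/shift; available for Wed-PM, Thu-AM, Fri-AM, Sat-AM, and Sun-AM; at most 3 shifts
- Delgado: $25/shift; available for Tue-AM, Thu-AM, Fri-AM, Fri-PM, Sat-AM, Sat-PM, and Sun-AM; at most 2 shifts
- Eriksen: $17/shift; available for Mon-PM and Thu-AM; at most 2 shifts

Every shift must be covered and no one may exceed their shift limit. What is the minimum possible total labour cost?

Tue-AM can only be covered by Lindqvist and Delgado, so that assignment is forced.
Picking the cheapest available vet tech for each shift independently would cost $331, but that ignores the shift limits.
An optimal schedule: Mon-PM→Eriksen, Tue-AM→Lindqvist+Delgado, Tue-PM→Xiong, Wed-AM→Rivera+Priya, Wed-PM→Santos, Thu-AM→Eriksen, Thu-PM→Xiong+Rivera, Fri-AM→Priya, Fri-PM→Lindqvist+Priya, Sat-AM→Santos, Sat-PM→Xiong, Sun-AM→Santos+Delgado.
Total: 17 + 23 + 25 + 19 + 22 + 24 + 16 + 17 + 19 + 22 + 24 + 23 + 24 + 16 + 19 + 16 + 25 = $351.

$351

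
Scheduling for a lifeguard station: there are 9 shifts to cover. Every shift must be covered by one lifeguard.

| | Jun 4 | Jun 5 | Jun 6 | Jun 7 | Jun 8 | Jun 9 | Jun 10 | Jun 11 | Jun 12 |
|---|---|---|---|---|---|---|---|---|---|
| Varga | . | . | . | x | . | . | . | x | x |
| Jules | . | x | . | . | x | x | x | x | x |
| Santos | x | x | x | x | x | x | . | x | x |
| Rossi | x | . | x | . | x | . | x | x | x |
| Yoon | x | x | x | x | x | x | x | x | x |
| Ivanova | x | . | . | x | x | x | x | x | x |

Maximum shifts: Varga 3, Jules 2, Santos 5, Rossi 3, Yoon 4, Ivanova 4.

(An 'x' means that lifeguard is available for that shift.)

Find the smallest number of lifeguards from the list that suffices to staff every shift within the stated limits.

2

9 slots to fill and no one can take more than 5, so at least ⌈9/5⌉ = 2 lifeguards are needed.
Santos and Yoon alone can cover everything: Jun 4→Santos, Jun 5→Santos, Jun 6→Santos, Jun 7→Santos, Jun 8→Santos, Jun 9→Yoon, Jun 10→Yoon, Jun 11→Yoon, Jun 12→Yoon.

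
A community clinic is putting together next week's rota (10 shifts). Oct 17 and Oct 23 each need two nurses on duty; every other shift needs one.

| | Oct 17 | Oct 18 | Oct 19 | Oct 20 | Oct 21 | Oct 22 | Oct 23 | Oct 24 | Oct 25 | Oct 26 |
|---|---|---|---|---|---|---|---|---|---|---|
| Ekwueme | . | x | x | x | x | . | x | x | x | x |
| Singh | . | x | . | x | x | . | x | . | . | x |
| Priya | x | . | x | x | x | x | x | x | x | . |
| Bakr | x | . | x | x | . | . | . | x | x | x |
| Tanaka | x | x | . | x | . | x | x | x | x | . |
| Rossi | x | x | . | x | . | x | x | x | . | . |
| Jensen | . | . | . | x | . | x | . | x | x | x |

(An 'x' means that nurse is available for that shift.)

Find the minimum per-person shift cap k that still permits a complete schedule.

With 7 nurses and 12 worker-slots to fill, someone must work at least ⌈12/7⌉ = 2 shifts, so k ≥ 2.
k = 2 works: Oct 17→Bakr+Tanaka, Oct 18→Singh, Oct 19→Ekwueme, Oct 20→Rossi, Oct 21→Ekwueme, Oct 22→Priya, Oct 23→Tanaka+Rossi, Oct 24→Bakr, Oct 25→Priya, Oct 26→Singh.
Loads: Ekwueme 2, Singh 2, Priya 2, Bakr 2, Tanaka 2, Rossi 2, Jensen 0 — all ≤ 2.

2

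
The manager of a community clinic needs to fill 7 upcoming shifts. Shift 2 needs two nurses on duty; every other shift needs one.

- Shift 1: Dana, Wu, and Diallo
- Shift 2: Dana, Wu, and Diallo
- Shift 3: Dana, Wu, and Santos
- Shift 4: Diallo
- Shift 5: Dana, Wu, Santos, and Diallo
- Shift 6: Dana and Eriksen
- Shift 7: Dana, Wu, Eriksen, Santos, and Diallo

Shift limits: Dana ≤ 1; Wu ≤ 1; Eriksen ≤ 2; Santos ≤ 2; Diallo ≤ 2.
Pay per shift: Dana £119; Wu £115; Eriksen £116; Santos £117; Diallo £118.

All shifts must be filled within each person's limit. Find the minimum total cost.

£936

Shift 4 can only be covered by Diallo, so that assignment is forced.
Picking the cheapest available nurse for each shift independently would cost £927, but that ignores the shift limits.
An optimal schedule: Shift 1→Dana, Shift 2→Wu+Diallo, Shift 3→Santos, Shift 4→Diallo, Shift 5→Santos, Shift 6→Eriksen, Shift 7→Eriksen.
Total: 119 + 115 + 118 + 117 + 118 + 117 + 116 + 116 = £936.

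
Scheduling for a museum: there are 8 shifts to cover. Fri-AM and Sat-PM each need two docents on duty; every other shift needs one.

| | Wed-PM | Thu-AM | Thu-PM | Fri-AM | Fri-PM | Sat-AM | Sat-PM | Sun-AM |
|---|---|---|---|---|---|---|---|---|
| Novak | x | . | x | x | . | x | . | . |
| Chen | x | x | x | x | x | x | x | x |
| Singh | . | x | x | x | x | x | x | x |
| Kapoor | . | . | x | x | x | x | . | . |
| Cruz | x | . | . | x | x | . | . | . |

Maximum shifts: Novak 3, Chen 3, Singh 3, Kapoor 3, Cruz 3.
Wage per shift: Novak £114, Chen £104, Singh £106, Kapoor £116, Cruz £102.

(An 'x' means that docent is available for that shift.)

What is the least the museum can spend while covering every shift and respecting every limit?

Sat-PM can only be covered by Chen and Singh, so that assignment is forced.
Picking the cheapest available docent for each shift independently would cost £1036, but that ignores the shift limits.
An optimal schedule: Wed-PM→Cruz, Thu-AM→Chen, Thu-PM→Singh, Fri-AM→Cruz+Novak, Fri-PM→Cruz, Sat-AM→Singh, Sat-PM→Chen+Singh, Sun-AM→Chen.
Total: 102 + 104 + 106 + 102 + 114 + 102 + 106 + 104 + 106 + 104 = £1050.

£1050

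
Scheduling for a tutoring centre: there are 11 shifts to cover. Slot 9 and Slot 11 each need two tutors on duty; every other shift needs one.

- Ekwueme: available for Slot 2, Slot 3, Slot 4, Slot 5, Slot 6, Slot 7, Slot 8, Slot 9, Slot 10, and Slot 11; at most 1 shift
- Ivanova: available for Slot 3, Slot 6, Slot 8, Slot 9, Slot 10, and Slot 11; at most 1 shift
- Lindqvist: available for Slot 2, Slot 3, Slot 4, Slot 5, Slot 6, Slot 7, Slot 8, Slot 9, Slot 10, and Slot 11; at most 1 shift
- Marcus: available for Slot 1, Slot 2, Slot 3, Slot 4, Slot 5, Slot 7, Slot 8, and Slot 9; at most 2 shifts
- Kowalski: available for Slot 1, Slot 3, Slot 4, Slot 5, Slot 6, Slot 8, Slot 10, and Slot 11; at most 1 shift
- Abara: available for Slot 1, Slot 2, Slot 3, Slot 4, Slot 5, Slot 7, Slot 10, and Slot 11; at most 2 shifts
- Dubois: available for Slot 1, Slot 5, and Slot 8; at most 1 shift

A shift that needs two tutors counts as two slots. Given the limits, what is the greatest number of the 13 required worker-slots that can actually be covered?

9

Total capacity across all tutors is 1+1+1+2+1+2+1 = 9, and 13 slots are needed, so at most 9 can be filled.
An assignment achieving 9: Slot 1→Marcus, Slot 2→Ekwueme, Slot 4→Kowalski, Slot 5→Dubois, Slot 6→Ivanova, Slot 7→Lindqvist, Slot 9→Marcus, Slot 10→Abara, Slot 11→Abara.
Loads: Ekwueme 1/1, Ivanova 1/1, Lindqvist 1/1, Marcus 2/2, Kowalski 1/1, Abara 2/2, Dubois 1/1.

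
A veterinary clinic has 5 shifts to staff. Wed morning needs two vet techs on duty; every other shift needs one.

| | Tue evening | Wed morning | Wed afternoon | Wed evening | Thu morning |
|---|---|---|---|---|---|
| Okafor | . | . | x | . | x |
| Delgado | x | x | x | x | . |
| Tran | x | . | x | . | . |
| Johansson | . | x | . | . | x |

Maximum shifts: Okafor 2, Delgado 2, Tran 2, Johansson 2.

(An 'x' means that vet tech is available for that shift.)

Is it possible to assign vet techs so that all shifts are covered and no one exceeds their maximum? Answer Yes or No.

Yes

Wed morning can only be covered by Delgado and Johansson, so that assignment is forced.
Wed evening can only be covered by Delgado, so that assignment is forced.
One valid schedule: Tue evening→Tran, Wed morning→Delgado+Johansson, Wed afternoon→Okafor, Wed evening→Delgado, Thu morning→Okafor.
Loads: Okafor 2/2, Delgado 2/2, Tran 1/2, Johansson 1/2 — all within limits.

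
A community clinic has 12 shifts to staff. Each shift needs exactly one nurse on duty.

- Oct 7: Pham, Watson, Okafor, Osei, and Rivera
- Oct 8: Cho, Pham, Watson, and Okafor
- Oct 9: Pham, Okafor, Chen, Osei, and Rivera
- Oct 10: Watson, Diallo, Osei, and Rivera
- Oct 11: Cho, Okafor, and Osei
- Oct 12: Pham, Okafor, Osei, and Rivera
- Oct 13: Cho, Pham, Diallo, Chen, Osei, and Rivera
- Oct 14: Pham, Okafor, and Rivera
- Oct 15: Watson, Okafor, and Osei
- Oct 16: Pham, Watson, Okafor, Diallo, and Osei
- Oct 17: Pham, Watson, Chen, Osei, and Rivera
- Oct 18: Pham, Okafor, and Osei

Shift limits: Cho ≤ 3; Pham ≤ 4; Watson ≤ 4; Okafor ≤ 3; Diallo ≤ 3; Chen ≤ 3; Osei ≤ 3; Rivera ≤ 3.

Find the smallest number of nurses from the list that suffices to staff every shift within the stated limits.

12 slots to fill and no one can take more than 4, so at least ⌈12/4⌉ = 3 nurses are needed.
Any 3 nurses together have capacity at most 4+4+3 = 11 < 12 slots, so 3 can never suffice.
Cho, Pham, Watson, and Okafor alone can cover everything: Oct 7→Watson, Oct 8→Cho, Oct 9→Pham, Oct 10→Watson, Oct 11→Cho, Oct 12→Pham, Oct 13→Cho, Oct 14→Pham, Oct 15→Watson, Oct 16→Watson, Oct 17→Pham, Oct 18→Okafor.

4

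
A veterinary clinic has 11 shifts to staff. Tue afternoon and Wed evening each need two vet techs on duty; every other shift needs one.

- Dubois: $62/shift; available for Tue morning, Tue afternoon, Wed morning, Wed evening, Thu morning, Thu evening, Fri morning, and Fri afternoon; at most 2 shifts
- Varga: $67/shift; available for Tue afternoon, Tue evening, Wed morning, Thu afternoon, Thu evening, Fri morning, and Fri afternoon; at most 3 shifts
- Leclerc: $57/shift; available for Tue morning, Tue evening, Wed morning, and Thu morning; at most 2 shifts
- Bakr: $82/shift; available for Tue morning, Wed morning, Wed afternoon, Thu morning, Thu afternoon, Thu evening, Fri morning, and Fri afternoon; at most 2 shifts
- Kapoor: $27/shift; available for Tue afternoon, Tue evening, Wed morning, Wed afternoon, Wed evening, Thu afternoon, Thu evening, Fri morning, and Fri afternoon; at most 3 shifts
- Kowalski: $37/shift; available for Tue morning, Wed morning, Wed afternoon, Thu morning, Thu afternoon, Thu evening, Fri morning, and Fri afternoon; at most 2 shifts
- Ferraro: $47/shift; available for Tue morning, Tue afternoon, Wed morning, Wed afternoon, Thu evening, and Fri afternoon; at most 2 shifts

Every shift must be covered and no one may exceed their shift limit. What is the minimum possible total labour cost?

Wed evening can only be covered by Dubois and Kapoor, so that assignment is forced.
Picking the cheapest available vet tech for each shift independently would cost $426, but that ignores the shift limits.
An optimal schedule: Tue morning→Leclerc, Tue afternoon→Ferraro+Varga, Tue evening→Kapoor, Wed morning→Leclerc, Wed afternoon→Kapoor, Wed evening→Kapoor+Dubois, Thu morning→Kowalski, Thu afternoon→Kowalski, Thu evening→Ferraro, Fri morning→Dubois, Fri afternoon→Varga.
Total: 57 + 47 + 67 + 27 + 57 + 27 + 27 + 62 + 37 + 37 + 47 + 62 + 67 = $621.

$621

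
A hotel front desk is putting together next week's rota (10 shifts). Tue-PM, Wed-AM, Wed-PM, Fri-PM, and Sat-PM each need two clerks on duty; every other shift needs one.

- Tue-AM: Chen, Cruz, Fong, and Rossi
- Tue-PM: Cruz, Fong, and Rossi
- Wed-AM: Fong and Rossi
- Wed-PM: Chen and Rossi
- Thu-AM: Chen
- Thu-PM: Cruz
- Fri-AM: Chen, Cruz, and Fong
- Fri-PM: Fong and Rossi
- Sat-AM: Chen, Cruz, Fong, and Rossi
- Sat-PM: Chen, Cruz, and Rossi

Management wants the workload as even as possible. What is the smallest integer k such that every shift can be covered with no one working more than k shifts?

4

With 4 clerks and 15 worker-slots to fill, someone must work at least ⌈15/4⌉ = 4 shifts, so k ≥ 4.
k = 4 works: Tue-AM→Cruz, Tue-PM→Cruz+Fong, Wed-AM→Fong+Rossi, Wed-PM→Chen+Rossi, Thu-AM→Chen, Thu-PM→Cruz, Fri-AM→Chen, Fri-PM→Fong+Rossi, Sat-AM→Fong, Sat-PM→Chen+Cruz.
Loads: Chen 4, Cruz 4, Fong 4, Rossi 3 — all ≤ 4.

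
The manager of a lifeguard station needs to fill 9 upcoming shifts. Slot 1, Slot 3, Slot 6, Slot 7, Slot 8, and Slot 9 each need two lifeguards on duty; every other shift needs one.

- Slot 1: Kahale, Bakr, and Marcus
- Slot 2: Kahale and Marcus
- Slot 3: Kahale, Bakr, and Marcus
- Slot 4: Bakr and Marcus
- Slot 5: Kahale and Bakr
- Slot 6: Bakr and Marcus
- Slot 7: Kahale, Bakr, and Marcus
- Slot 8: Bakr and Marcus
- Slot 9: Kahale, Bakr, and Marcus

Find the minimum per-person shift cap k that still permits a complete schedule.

With 3 lifeguards and 15 worker-slots to fill, someone must work at least ⌈15/3⌉ = 5 shifts, so k ≥ 5.
k = 5 works: Slot 1→Kahale+Bakr, Slot 2→Kahale, Slot 3→Kahale+Marcus, Slot 4→Bakr, Slot 5→Kahale, Slot 6→Bakr+Marcus, Slot 7→Kahale+Marcus, Slot 8→Bakr+Marcus, Slot 9→Bakr+Marcus.
Loads: Kahale 5, Bakr 5, Marcus 5 — all ≤ 5.

5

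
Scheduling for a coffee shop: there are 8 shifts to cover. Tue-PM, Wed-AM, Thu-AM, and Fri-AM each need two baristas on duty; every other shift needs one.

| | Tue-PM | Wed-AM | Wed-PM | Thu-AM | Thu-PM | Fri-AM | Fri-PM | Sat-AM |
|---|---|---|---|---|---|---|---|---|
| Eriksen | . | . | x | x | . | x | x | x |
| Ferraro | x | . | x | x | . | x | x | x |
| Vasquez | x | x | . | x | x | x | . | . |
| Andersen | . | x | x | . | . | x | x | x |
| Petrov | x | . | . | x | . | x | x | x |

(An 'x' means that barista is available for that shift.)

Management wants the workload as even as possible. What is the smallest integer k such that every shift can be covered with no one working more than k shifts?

3

With 5 baristas and 12 worker-slots to fill, someone must work at least ⌈12/5⌉ = 3 shifts, so k ≥ 3.
k = 3 works: Tue-PM→Ferraro+Vasquez, Wed-AM→Vasquez+Andersen, Wed-PM→Eriksen, Thu-AM→Ferraro+Petrov, Thu-PM→Vasquez, Fri-AM→Ferraro+Andersen, Fri-PM→Eriksen, Sat-AM→Eriksen.
Loads: Eriksen 3, Ferraro 3, Vasquez 3, Andersen 2, Petrov 1 — all ≤ 3.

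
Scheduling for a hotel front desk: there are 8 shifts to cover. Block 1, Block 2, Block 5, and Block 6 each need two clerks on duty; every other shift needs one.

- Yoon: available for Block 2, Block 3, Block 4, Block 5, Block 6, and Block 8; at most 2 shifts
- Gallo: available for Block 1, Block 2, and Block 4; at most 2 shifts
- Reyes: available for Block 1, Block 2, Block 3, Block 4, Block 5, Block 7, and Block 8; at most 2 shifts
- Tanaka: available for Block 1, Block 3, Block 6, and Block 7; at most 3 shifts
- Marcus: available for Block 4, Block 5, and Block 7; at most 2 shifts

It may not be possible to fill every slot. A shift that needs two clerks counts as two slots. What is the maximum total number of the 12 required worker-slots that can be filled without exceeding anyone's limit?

Total capacity across all clerks is 2+2+2+3+2 = 11, and 12 slots are needed, so at most 11 can be filled.
An assignment achieving 11: Block 1→Gallo+Reyes, Block 2→Gallo+Reyes, Block 3→Tanaka, Block 4→Marcus, Block 5→Marcus, Block 6→Yoon+Tanaka, Block 7→Tanaka, Block 8→Yoon.
Loads: Yoon 2/2, Gallo 2/2, Reyes 2/2, Tanaka 3/3, Marcus 2/2.

11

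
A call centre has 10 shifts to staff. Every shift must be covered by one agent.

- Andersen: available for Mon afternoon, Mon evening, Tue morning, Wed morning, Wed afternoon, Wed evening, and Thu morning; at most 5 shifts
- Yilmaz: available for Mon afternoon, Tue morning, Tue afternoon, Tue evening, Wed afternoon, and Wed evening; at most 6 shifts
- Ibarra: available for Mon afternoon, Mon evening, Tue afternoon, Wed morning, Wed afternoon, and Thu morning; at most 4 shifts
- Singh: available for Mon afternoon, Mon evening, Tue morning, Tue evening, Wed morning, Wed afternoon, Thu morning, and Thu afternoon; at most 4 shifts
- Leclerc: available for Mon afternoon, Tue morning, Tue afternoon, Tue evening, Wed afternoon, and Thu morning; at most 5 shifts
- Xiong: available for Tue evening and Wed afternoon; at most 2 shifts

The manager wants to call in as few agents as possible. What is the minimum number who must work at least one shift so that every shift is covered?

2

10 slots to fill and no one can take more than 6, so at least ⌈10/6⌉ = 2 agents are needed.
Yilmaz and Singh alone can cover everything: Mon afternoon→Yilmaz, Mon evening→Singh, Tue morning→Yilmaz, Tue afternoon→Yilmaz, Tue evening→Yilmaz, Wed morning→Singh, Wed afternoon→Yilmaz, Wed evening→Yilmaz, Thu morning→Singh, Thu afternoon→Singh.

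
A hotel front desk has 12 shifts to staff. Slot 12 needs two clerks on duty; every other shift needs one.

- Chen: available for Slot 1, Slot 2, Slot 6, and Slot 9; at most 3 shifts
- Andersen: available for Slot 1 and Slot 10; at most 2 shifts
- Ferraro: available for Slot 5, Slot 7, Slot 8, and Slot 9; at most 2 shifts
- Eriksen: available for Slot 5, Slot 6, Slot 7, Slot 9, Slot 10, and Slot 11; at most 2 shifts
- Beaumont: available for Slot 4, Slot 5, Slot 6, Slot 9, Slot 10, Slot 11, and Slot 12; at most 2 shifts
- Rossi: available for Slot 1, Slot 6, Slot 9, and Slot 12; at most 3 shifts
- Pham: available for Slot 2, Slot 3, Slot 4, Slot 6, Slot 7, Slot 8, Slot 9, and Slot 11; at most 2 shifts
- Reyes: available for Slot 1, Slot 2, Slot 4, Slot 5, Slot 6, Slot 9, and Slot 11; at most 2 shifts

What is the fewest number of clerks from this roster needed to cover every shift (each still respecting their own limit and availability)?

13 slots to fill and no one can take more than 3, so at least ⌈13/3⌉ = 5 clerks are needed.
Any 5 clerks together have capacity at most 3+3+2+2+2 = 12 < 13 slots, so 5 can never suffice.
Chen, Ferraro, Eriksen, Beaumont, Rossi, and Pham alone can cover everything: Slot 1→Chen, Slot 2→Chen, Slot 3→Pham, Slot 4→Beaumont, Slot 5→Ferraro, Slot 6→Chen, Slot 7→Eriksen, Slot 8→Ferraro, Slot 9→Rossi, Slot 10→Eriksen, Slot 11→Pham, Slot 12→Beaumont+Rossi.

6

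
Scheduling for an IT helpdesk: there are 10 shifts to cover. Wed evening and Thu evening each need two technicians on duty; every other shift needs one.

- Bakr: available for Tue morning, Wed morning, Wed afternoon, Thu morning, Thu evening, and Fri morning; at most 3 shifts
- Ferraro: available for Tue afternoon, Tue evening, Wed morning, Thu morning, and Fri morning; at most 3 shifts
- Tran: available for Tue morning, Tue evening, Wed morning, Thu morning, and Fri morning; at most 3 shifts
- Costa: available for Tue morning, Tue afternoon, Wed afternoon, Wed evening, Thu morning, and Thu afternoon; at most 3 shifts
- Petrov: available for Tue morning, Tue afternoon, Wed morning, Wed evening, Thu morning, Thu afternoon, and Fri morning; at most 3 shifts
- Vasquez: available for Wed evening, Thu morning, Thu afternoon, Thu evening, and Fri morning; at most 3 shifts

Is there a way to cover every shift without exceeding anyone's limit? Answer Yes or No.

Thu evening can only be covered by Bakr and Vasquez, so that assignment is forced.
One valid schedule: Tue morning→Bakr, Tue afternoon→Ferraro, Tue evening→Ferraro, Wed morning→Ferraro, Wed afternoon→Bakr, Wed evening→Costa+Petrov, Thu morning→Tran, Thu afternoon→Costa, Thu evening→Bakr+Vasquez, Fri morning→Tran.
Loads: Bakr 3/3, Ferraro 3/3, Tran 2/3, Costa 2/3, Petrov 1/3, Vasquez 1/3 — all within limits.

Yes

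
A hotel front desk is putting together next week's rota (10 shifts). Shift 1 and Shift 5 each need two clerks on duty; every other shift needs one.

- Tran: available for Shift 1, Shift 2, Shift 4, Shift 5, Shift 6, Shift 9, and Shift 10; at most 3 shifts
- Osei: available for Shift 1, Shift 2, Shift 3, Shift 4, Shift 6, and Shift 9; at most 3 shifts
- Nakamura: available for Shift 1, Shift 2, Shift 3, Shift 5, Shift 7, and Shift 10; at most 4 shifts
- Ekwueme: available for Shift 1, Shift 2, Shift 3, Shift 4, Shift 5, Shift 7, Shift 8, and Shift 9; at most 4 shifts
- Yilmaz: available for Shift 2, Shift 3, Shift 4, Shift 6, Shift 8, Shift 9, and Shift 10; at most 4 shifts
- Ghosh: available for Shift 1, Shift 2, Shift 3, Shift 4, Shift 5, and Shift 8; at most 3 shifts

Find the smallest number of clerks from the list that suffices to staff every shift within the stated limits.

3

12 slots to fill and no one can take more than 4, so at least ⌈12/4⌉ = 3 clerks are needed.
Nakamura, Ekwueme, and Yilmaz alone can cover everything: Shift 1→Nakamura+Ekwueme, Shift 2→Yilmaz, Shift 3→Yilmaz, Shift 4→Ekwueme, Shift 5→Nakamura+Ekwueme, Shift 6→Yilmaz, Shift 7→Nakamura, Shift 8→Ekwueme, Shift 9→Yilmaz, Shift 10→Nakamura.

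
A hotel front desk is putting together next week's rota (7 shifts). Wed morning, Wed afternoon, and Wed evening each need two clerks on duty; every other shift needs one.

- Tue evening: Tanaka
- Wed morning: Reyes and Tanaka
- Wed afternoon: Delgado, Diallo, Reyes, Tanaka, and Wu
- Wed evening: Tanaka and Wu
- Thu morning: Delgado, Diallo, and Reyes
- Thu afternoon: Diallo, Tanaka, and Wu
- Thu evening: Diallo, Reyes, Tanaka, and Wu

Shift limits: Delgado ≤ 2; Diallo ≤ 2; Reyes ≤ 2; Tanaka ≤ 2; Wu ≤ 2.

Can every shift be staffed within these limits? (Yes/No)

Total capacity is 10 and 10 slots are needed, so capacity alone doesn't rule it out.
Shifts {Tue evening, Wed morning, Wed evening} need 5 worker-slots in total, but the clerks available for any of those shifts (Reyes, Tanaka, and Wu) can supply at most 4 among them. So no valid schedule exists.

No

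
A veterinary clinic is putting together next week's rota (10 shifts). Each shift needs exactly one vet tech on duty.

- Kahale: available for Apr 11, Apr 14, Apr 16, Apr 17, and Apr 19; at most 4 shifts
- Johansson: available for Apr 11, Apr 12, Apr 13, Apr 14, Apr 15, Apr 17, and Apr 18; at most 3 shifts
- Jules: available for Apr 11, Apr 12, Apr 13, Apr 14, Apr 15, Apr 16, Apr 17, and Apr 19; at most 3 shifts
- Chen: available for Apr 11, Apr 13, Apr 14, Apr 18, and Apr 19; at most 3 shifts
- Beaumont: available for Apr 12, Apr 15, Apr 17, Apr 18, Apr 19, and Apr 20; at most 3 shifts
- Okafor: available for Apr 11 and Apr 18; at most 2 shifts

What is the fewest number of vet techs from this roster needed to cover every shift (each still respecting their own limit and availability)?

3

10 slots to fill and no one can take more than 4, so at least ⌈10/4⌉ = 3 vet techs are needed.
Kahale, Johansson, and Beaumont alone can cover everything: Apr 11→Kahale, Apr 12→Johansson, Apr 13→Johansson, Apr 14→Kahale, Apr 15→Johansson, Apr 16→Kahale, Apr 17→Beaumont, Apr 18→Beaumont, Apr 19→Kahale, Apr 20→Beaumont.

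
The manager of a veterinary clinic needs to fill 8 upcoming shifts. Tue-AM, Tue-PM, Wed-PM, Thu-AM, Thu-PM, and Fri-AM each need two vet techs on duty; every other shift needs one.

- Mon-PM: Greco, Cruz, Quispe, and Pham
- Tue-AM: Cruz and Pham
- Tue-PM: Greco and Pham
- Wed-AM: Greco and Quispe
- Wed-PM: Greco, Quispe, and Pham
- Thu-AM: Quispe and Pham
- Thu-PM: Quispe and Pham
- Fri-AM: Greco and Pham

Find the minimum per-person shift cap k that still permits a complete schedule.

With 4 vet techs and 14 worker-slots to fill, someone must work at least ⌈14/4⌉ = 4 shifts, so k ≥ 4.
k = 4 fails: Shifts {Tue-AM, Tue-PM, Thu-AM, Thu-PM, Fri-AM} need 10 worker-slots in total, but the vet techs available for any of those shifts (Greco, Cruz, Quispe, and Pham) can supply at most 9 among them. So no valid schedule exists.
k = 5 works: Mon-PM→Greco, Tue-AM→Cruz+Pham, Tue-PM→Greco+Pham, Wed-AM→Greco, Wed-PM→Greco+Quispe, Thu-AM→Quispe+Pham, Thu-PM→Quispe+Pham, Fri-AM→Greco+Pham.
Loads: Greco 5, Cruz 1, Quispe 3, Pham 5 — all ≤ 5.

5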